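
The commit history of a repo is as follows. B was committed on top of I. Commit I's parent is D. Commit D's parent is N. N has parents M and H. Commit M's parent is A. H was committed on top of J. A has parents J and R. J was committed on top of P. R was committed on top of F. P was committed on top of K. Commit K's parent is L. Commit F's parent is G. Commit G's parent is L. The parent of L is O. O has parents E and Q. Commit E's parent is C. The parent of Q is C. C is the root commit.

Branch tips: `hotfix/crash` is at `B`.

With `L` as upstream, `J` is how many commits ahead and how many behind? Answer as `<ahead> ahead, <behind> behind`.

Reachable from J: {C, E, J, K, L, O, P, Q}.
Reachable from L: {C, E, L, O, Q}.
Only in J's history (ahead): {J, K, P} — 3.
Only in L's history (behind): {} — 0.

3 ahead, 0 behind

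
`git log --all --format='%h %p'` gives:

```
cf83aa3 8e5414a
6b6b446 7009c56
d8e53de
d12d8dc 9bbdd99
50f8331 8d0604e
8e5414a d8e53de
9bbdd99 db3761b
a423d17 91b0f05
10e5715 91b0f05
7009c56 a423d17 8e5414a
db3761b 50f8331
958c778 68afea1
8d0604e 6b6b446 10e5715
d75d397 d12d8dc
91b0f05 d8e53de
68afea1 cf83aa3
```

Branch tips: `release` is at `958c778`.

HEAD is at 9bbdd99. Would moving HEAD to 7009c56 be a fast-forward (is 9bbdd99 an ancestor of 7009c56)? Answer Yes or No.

A fast-forward from 9bbdd99 to 7009c56 is possible iff 9bbdd99 is an ancestor of 7009c56.
Ancestors of 7009c56: {7009c56, 8e5414a, 91b0f05, a423d17, d8e53de}.
9bbdd99 is not among them, so fast-forward is not possible.

No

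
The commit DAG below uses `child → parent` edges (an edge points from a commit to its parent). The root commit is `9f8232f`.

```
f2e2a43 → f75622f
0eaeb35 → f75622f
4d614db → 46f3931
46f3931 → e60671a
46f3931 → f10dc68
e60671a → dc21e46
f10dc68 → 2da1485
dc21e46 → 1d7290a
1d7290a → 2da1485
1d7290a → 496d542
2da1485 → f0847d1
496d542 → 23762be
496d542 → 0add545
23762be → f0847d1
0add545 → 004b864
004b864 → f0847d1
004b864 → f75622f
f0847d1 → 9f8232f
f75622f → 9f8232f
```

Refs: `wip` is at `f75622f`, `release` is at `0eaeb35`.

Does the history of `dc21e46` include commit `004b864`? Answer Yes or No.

Ancestors of dc21e46 (commits reachable by following parents): {004b864, 0add545, 1d7290a, 23762be, 2da1485, 496d542, 9f8232f, dc21e46, f0847d1, f75622f}.
004b864 is in that set, so it is an ancestor of dc21e46.

Yes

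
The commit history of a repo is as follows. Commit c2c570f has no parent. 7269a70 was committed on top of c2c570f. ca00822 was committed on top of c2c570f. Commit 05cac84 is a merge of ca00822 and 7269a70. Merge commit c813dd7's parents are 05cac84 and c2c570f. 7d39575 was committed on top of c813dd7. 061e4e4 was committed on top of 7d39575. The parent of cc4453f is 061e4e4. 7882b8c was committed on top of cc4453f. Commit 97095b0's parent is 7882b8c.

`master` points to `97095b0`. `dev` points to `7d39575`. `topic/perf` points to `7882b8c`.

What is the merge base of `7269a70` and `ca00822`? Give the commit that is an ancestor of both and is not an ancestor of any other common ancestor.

Ancestors of 7269a70: {7269a70, c2c570f}.
Ancestors of ca00822: {c2c570f, ca00822}.
Common ancestors: {c2c570f}.
The only common ancestor is c2c570f, so it is the merge base.

c2c570f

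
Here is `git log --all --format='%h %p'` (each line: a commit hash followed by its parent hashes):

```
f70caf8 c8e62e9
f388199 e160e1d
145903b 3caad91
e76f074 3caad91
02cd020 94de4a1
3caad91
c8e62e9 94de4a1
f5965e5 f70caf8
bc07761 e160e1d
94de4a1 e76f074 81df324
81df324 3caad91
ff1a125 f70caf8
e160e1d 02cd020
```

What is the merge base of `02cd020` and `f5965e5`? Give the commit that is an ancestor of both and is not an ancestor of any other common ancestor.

94de4a1

Ancestors of 02cd020: {02cd020, 3caad91, 81df324, 94de4a1, e76f074}.
Ancestors of f5965e5: {3caad91, 81df324, 94de4a1, c8e62e9, e76f074, f5965e5, f70caf8}.
Common ancestors: {3caad91, 81df324, 94de4a1, e76f074}.
Among these, 94de4a1 is not an ancestor of any other common ancestor — it is the merge base.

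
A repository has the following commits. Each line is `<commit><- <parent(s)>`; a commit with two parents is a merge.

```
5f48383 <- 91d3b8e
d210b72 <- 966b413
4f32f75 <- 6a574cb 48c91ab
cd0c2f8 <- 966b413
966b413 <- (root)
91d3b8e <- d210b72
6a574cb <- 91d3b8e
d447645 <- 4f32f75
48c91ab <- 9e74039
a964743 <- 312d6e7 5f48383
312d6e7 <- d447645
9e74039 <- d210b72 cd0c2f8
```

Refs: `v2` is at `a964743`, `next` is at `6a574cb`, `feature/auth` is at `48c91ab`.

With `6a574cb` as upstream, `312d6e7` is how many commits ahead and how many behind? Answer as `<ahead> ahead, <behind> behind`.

6 ahead, 0 behind

Reachable from 312d6e7: {312d6e7, 48c91ab, 4f32f75, 6a574cb, 91d3b8e, 966b413, 9e74039, cd0c2f8, d210b72, d447645}.
Reachable from 6a574cb: {6a574cb, 91d3b8e, 966b413, d210b72}.
Only in 312d6e7's history (ahead): {312d6e7, 48c91ab, 4f32f75, 9e74039, cd0c2f8, d447645} — 6.
Only in 6a574cb's history (behind): {} — 0.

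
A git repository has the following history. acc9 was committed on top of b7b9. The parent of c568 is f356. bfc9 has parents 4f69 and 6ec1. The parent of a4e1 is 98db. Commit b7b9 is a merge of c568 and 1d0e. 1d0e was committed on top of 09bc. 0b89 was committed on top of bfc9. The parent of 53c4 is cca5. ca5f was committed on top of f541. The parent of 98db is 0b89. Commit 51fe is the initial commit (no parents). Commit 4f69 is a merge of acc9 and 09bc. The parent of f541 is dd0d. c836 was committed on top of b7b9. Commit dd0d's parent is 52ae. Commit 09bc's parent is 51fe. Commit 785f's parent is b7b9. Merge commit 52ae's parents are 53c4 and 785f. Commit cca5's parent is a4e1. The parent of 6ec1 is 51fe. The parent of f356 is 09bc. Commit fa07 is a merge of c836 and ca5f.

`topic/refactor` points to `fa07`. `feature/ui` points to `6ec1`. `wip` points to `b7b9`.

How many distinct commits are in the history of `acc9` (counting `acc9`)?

Walking parent pointers from acc9: reachable set = {09bc, 1d0e, 51fe, acc9, b7b9, c568, f356}.
That is 7 commits.

7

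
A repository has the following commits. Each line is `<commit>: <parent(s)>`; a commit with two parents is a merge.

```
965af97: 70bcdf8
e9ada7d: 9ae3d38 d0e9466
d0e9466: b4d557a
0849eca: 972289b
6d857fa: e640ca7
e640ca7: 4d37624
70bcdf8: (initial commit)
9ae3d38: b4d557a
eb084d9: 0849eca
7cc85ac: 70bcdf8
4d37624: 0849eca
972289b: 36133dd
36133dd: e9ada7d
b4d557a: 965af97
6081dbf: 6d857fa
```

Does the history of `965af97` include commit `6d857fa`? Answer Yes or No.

Ancestors of 965af97: {70bcdf8, 965af97}.
6d857fa is not in that set, so it is not an ancestor of 965af97.

No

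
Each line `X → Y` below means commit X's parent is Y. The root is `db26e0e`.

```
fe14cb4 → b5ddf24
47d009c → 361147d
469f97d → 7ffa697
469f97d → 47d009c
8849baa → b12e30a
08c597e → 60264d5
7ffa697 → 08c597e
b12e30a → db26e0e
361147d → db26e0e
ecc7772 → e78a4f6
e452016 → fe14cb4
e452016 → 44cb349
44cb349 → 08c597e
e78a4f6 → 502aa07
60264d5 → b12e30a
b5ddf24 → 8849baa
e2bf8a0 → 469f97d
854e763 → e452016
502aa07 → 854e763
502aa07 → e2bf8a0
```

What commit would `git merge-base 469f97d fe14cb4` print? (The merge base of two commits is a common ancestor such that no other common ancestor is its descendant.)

Ancestors of 469f97d: {08c597e, 361147d, 469f97d, 47d009c, 60264d5, 7ffa697, b12e30a, db26e0e}.
Ancestors of fe14cb4: {8849baa, b12e30a, b5ddf24, db26e0e, fe14cb4}.
Common ancestors: {b12e30a, db26e0e}.
Among these, b12e30a is not an ancestor of any other common ancestor — it is the merge base.

b12e30a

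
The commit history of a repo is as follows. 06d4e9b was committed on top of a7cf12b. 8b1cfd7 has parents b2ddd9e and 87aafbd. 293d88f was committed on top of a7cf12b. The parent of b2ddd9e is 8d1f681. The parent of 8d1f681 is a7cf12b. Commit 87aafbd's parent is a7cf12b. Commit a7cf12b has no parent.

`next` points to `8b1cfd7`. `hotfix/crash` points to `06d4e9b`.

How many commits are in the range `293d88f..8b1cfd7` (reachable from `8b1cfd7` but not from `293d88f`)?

Reachable from 8b1cfd7: {87aafbd, 8b1cfd7, 8d1f681, a7cf12b, b2ddd9e}.
Reachable from 293d88f: {293d88f, a7cf12b}.
In 8b1cfd7's history but not 293d88f's: {87aafbd, 8b1cfd7, 8d1f681, b2ddd9e} — 4 commits.

4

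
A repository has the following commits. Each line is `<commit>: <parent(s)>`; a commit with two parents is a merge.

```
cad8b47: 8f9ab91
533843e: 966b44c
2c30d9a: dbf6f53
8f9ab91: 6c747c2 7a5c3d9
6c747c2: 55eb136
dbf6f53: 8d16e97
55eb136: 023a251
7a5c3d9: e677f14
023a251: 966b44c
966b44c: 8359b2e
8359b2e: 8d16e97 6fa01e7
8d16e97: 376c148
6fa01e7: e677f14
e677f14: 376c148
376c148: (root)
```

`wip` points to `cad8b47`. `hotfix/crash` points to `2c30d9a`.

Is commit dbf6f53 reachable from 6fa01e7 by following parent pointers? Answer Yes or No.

Ancestors of 6fa01e7: {376c148, 6fa01e7, e677f14}.
dbf6f53 is not in that set, so it is not an ancestor of 6fa01e7.

No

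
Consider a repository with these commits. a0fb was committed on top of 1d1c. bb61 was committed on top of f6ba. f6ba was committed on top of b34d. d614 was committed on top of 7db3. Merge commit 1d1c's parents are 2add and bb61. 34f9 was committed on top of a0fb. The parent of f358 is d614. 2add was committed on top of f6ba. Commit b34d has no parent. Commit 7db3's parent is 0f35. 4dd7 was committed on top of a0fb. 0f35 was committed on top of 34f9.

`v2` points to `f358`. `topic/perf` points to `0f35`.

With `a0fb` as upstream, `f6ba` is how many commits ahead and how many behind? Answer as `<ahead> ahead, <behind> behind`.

0 ahead, 4 behind

Reachable from f6ba: {b34d, f6ba}.
Reachable from a0fb: {1d1c, 2add, a0fb, b34d, bb61, f6ba}.
Only in f6ba's history (ahead): {} — 0.
Only in a0fb's history (behind): {1d1c, 2add, a0fb, bb61} — 4.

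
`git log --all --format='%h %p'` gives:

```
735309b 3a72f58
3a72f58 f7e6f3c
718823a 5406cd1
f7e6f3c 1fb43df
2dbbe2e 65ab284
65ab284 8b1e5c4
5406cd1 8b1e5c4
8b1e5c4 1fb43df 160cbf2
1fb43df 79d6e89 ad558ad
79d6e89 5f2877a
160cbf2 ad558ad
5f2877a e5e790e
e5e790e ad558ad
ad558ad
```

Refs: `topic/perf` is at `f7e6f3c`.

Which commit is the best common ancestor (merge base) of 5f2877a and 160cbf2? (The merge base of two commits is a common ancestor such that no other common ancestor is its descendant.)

Ancestors of 5f2877a: {5f2877a, ad558ad, e5e790e}.
Ancestors of 160cbf2: {160cbf2, ad558ad}.
Common ancestors: {ad558ad}.
The only common ancestor is ad558ad, so it is the merge base.

ad558ad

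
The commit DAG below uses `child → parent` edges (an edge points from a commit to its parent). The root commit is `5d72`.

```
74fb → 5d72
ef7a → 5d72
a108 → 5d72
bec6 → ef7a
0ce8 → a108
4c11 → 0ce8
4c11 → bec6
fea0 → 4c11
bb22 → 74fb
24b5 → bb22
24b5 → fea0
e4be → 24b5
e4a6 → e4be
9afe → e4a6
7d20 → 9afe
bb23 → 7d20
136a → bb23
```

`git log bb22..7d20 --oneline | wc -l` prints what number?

11

Reachable from 7d20: {0ce8, 24b5, 4c11, 5d72, 74fb, 7d20, 9afe, a108, bb22, bec6, e4a6, e4be, ef7a, fea0}.
Reachable from bb22: {5d72, 74fb, bb22}.
In 7d20's history but not bb22's: {0ce8, 24b5, 4c11, 7d20, 9afe, a108, bec6, e4a6, e4be, ef7a, fea0} — 11 commits.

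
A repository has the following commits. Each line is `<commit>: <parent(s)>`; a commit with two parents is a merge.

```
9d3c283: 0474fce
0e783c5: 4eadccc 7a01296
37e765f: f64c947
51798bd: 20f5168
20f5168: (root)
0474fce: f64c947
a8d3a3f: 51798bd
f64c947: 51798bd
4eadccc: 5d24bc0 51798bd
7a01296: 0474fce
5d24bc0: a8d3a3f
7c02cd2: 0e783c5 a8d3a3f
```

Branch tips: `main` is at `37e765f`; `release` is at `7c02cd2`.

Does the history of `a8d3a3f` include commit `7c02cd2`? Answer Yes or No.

Ancestors of a8d3a3f: {20f5168, 51798bd, a8d3a3f}.
7c02cd2 is not in that set, so it is not an ancestor of a8d3a3f.

No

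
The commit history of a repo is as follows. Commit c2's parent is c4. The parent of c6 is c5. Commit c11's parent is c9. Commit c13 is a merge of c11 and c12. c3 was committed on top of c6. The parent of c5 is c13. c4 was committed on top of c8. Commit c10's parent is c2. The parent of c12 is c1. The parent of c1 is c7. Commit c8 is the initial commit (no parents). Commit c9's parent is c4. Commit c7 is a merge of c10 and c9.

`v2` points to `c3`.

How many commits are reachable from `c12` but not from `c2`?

Reachable from c12: {c1, c10, c12, c2, c4, c7, c8, c9}.
Reachable from c2: {c2, c4, c8}.
In c12's history but not c2's: {c1, c10, c12, c7, c9} — 5 commits.

5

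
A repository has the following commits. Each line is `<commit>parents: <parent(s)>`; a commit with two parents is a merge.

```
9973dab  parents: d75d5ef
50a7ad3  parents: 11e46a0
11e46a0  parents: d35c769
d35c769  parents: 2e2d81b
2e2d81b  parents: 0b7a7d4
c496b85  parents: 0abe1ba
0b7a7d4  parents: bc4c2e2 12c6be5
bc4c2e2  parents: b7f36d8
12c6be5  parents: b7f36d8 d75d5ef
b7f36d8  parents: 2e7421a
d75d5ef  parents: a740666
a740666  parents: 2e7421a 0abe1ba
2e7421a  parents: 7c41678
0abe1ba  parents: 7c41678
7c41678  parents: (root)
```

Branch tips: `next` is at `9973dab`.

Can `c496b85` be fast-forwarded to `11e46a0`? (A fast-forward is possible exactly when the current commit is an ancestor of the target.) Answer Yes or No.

No

A fast-forward from c496b85 to 11e46a0 is possible iff c496b85 is an ancestor of 11e46a0.
Ancestors of 11e46a0: {0abe1ba, 0b7a7d4, 11e46a0, 12c6be5, 2e2d81b, 2e7421a, 7c41678, a740666, b7f36d8, bc4c2e2, d35c769, d75d5ef}.
c496b85 is not among them, so fast-forward is not possible.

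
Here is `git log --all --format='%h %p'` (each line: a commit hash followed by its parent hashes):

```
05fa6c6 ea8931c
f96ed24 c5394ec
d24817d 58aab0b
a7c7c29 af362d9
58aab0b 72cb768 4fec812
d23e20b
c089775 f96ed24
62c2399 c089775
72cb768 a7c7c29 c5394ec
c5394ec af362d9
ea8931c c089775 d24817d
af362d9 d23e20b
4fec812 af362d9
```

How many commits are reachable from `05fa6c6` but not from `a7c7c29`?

9

Reachable from 05fa6c6: {05fa6c6, 4fec812, 58aab0b, 72cb768, a7c7c29, af362d9, c089775, c5394ec, d23e20b, d24817d, ea8931c, f96ed24}.
Reachable from a7c7c29: {a7c7c29, af362d9, d23e20b}.
In 05fa6c6's history but not a7c7c29's: {05fa6c6, 4fec812, 58aab0b, 72cb768, c089775, c5394ec, d24817d, ea8931c, f96ed24} — 9 commits.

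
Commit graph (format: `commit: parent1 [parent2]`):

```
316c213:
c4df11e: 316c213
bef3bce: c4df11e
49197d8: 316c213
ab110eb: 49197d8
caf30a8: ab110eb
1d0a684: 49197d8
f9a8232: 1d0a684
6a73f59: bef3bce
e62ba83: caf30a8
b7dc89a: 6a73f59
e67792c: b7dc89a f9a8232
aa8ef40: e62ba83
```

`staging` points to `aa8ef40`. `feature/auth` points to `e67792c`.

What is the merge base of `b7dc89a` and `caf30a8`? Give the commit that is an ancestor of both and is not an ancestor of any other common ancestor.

Ancestors of b7dc89a: {316c213, 6a73f59, b7dc89a, bef3bce, c4df11e}.
Ancestors of caf30a8: {316c213, 49197d8, ab110eb, caf30a8}.
Common ancestors: {316c213}.
The only common ancestor is 316c213, so it is the merge base.

316c213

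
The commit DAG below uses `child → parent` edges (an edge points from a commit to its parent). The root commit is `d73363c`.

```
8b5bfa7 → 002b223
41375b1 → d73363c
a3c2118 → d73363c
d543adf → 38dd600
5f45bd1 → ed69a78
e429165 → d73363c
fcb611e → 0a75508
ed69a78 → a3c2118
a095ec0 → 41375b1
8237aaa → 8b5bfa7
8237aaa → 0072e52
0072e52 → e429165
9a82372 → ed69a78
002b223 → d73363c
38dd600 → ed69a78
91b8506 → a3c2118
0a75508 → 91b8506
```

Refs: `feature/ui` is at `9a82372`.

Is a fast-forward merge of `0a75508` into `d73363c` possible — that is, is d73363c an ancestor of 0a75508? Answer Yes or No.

A fast-forward from d73363c to 0a75508 is possible iff d73363c is an ancestor of 0a75508.
Ancestors of 0a75508: {0a75508, 91b8506, a3c2118, d73363c}.
d73363c is among them, so fast-forward is possible.

Yes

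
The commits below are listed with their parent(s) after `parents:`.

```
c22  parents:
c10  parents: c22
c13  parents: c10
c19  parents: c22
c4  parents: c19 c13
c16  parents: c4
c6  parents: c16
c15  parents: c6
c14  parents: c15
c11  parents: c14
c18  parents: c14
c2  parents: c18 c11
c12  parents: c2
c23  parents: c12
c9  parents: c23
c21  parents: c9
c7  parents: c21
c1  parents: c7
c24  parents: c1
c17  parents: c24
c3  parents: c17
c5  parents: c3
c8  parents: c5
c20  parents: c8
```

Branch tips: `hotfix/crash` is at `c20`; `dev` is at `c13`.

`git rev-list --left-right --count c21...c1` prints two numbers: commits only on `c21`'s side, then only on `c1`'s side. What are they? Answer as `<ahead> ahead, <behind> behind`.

Reachable from c21: {c10, c11, c12, c13, c14, c15, c16, c18, c19, c2, c21, c22, c23, c4, c6, c9}.
Reachable from c1: {c1, c10, c11, c12, c13, c14, c15, c16, c18, c19, c2, c21, c22, c23, c4, c6, c7, c9}.
Only in c21's history (ahead): {} — 0.
Only in c1's history (behind): {c1, c7} — 2.

0 ahead, 2 behind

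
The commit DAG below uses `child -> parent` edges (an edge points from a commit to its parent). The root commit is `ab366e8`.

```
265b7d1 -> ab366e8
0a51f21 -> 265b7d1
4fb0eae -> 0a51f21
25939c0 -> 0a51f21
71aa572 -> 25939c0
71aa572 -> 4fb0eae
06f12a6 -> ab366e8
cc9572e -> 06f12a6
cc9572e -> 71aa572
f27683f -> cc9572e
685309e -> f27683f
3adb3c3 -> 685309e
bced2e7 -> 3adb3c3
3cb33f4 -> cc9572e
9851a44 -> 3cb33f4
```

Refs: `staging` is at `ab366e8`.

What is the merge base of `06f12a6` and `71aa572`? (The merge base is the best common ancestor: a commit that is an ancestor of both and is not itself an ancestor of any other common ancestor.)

Ancestors of 06f12a6: {06f12a6, ab366e8}.
Ancestors of 71aa572: {0a51f21, 25939c0, 265b7d1, 4fb0eae, 71aa572, ab366e8}.
Common ancestors: {ab366e8}.
The only common ancestor is ab366e8, so it is the merge base.

ab366e8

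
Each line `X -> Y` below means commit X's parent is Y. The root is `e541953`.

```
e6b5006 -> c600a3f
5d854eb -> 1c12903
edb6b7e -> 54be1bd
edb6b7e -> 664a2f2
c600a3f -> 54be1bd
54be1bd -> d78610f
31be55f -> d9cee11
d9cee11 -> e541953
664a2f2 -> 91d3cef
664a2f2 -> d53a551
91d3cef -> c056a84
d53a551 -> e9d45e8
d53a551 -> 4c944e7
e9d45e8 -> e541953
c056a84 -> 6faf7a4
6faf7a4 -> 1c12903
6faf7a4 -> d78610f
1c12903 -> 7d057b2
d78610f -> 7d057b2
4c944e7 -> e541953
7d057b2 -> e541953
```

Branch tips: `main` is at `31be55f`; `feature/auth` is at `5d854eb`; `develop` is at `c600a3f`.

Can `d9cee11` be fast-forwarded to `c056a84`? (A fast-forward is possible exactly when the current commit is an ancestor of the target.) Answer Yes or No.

No

A fast-forward from d9cee11 to c056a84 is possible iff d9cee11 is an ancestor of c056a84.
Ancestors of c056a84: {1c12903, 6faf7a4, 7d057b2, c056a84, d78610f, e541953}.
d9cee11 is not among them, so fast-forward is not possible.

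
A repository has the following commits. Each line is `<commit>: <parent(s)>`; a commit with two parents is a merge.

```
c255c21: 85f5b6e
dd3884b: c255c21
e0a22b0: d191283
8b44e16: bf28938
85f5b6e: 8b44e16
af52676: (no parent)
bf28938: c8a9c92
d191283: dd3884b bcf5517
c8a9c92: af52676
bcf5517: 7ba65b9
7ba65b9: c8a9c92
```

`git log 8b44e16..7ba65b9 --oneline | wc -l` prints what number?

1

Reachable from 7ba65b9: {7ba65b9, af52676, c8a9c92}.
Reachable from 8b44e16: {8b44e16, af52676, bf28938, c8a9c92}.
In 7ba65b9's history but not 8b44e16's: {7ba65b9} — 1 commit.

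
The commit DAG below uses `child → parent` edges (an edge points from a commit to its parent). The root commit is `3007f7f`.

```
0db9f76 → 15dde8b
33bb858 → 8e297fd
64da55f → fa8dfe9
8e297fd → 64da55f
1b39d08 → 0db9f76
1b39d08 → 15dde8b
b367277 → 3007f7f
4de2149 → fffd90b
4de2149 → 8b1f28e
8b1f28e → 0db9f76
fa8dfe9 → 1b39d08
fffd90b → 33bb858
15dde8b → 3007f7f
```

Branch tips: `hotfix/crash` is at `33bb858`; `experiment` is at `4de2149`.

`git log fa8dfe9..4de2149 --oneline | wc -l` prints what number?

6

Reachable from 4de2149: {0db9f76, 15dde8b, 1b39d08, 3007f7f, 33bb858, 4de2149, 64da55f, 8b1f28e, 8e297fd, fa8dfe9, fffd90b}.
Reachable from fa8dfe9: {0db9f76, 15dde8b, 1b39d08, 3007f7f, fa8dfe9}.
In 4de2149's history but not fa8dfe9's: {33bb858, 4de2149, 64da55f, 8b1f28e, 8e297fd, fffd90b} — 6 commits.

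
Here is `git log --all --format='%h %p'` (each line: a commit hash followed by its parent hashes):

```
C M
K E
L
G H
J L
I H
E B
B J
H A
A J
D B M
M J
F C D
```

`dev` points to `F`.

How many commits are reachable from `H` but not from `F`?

2

Reachable from H: {A, H, J, L}.
Reachable from F: {B, C, D, F, J, L, M}.
In H's history but not F's: {A, H} — 2 commits.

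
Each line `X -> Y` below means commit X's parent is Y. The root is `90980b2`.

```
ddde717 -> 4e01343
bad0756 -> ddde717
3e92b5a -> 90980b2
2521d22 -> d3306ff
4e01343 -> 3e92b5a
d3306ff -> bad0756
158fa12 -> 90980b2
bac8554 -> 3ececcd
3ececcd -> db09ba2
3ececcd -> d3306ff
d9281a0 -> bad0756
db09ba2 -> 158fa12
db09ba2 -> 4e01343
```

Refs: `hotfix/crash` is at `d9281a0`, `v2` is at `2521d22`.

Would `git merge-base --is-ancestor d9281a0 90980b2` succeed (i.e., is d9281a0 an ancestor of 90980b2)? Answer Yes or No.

No

Ancestors of 90980b2: {90980b2}.
d9281a0 is not in that set, so it is not an ancestor of 90980b2.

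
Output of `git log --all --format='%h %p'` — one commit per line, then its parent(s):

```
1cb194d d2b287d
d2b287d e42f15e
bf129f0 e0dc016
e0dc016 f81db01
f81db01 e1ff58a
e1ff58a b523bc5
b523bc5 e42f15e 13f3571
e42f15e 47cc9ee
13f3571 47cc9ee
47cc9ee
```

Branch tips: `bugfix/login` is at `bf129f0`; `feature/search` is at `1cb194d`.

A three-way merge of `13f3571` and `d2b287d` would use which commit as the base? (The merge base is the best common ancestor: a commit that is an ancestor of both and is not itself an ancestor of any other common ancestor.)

Ancestors of 13f3571: {13f3571, 47cc9ee}.
Ancestors of d2b287d: {47cc9ee, d2b287d, e42f15e}.
Common ancestors: {47cc9ee}.
The only common ancestor is 47cc9ee, so it is the merge base.

47cc9ee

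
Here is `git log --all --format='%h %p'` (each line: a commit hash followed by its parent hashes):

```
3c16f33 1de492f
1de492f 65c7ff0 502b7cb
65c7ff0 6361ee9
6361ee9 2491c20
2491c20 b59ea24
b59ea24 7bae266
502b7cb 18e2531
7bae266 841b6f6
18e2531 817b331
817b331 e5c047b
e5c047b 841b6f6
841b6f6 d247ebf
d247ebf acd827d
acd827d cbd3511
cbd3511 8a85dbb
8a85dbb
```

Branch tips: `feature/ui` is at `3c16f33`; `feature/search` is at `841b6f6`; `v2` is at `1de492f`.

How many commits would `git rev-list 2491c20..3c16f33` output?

8

Reachable from 3c16f33: {18e2531, 1de492f, 2491c20, 3c16f33, 502b7cb, 6361ee9, 65c7ff0, 7bae266, 817b331, 841b6f6, 8a85dbb, acd827d, b59ea24, cbd3511, d247ebf, e5c047b}.
Reachable from 2491c20: {2491c20, 7bae266, 841b6f6, 8a85dbb, acd827d, b59ea24, cbd3511, d247ebf}.
In 3c16f33's history but not 2491c20's: {18e2531, 1de492f, 3c16f33, 502b7cb, 6361ee9, 65c7ff0, 817b331, e5c047b} — 8 commits.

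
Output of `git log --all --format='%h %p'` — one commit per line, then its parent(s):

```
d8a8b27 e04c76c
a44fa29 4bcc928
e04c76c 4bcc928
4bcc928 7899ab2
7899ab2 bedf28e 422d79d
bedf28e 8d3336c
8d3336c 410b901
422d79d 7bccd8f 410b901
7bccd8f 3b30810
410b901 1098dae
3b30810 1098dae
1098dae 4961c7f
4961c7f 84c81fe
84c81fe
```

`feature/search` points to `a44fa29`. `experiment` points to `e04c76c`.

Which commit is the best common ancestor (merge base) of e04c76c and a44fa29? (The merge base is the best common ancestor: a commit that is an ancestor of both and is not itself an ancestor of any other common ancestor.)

Ancestors of e04c76c: {1098dae, 3b30810, 410b901, 422d79d, 4961c7f, 4bcc928, 7899ab2, 7bccd8f, 84c81fe, 8d3336c, bedf28e, e04c76c}.
Ancestors of a44fa29: {1098dae, 3b30810, 410b901, 422d79d, 4961c7f, 4bcc928, 7899ab2, 7bccd8f, 84c81fe, 8d3336c, a44fa29, bedf28e}.
Common ancestors: {1098dae, 3b30810, 410b901, 422d79d, 4961c7f, 4bcc928, 7899ab2, 7bccd8f, 84c81fe, 8d3336c, bedf28e}.
Among these, 4bcc928 is not an ancestor of any other common ancestor — it is the merge base.

4bcc928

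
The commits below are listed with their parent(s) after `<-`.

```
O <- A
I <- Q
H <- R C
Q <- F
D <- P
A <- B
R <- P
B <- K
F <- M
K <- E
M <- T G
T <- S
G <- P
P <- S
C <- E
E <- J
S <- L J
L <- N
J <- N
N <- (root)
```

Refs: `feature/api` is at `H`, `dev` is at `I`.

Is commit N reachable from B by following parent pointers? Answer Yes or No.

Ancestors of B (commits reachable by following parents): {B, E, J, K, N}.
N is in that set, so it is an ancestor of B.

Yes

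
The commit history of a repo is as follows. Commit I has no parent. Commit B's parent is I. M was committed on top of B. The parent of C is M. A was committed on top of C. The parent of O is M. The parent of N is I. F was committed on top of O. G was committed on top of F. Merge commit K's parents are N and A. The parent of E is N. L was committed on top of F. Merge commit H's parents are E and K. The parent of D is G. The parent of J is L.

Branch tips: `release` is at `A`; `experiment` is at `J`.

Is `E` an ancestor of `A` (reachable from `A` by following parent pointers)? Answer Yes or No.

No

Ancestors of A: {A, B, C, I, M}.
E is not in that set, so it is not an ancestor of A.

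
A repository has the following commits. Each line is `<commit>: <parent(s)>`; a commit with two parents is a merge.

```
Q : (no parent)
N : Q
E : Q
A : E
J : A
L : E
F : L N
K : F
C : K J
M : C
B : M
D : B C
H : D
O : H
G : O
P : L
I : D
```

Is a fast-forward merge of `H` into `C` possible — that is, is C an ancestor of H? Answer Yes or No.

A fast-forward from C to H is possible iff C is an ancestor of H.
Ancestors of H: {A, B, C, D, E, F, H, J, K, L, M, N, Q}.
C is among them, so fast-forward is possible.

Yes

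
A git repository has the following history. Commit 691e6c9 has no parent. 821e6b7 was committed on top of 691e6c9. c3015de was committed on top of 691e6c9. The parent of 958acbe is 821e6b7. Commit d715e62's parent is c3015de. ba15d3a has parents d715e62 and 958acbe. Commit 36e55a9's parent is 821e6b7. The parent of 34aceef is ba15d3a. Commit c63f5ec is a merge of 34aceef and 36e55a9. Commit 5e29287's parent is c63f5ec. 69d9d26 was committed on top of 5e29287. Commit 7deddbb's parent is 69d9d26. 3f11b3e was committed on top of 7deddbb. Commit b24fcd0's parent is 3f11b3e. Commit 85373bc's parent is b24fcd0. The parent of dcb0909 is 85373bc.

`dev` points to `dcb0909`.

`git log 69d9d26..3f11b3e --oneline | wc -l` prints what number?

2

Reachable from 3f11b3e: {34aceef, 36e55a9, 3f11b3e, 5e29287, 691e6c9, 69d9d26, 7deddbb, 821e6b7, 958acbe, ba15d3a, c3015de, c63f5ec, d715e62}.
Reachable from 69d9d26: {34aceef, 36e55a9, 5e29287, 691e6c9, 69d9d26, 821e6b7, 958acbe, ba15d3a, c3015de, c63f5ec, d715e62}.
In 3f11b3e's history but not 69d9d26's: {3f11b3e, 7deddbb} — 2 commits.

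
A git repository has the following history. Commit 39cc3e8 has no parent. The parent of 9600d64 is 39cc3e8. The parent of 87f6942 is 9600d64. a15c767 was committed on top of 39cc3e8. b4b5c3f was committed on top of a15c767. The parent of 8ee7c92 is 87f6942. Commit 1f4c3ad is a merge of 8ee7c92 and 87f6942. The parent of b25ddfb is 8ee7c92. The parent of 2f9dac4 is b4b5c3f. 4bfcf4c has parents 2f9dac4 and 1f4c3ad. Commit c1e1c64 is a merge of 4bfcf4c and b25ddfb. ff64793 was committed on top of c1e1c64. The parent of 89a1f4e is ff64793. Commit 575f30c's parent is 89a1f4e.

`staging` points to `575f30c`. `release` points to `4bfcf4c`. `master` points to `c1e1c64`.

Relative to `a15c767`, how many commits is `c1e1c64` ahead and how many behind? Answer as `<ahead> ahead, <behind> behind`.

Reachable from c1e1c64: {1f4c3ad, 2f9dac4, 39cc3e8, 4bfcf4c, 87f6942, 8ee7c92, 9600d64, a15c767, b25ddfb, b4b5c3f, c1e1c64}.
Reachable from a15c767: {39cc3e8, a15c767}.
Only in c1e1c64's history (ahead): {1f4c3ad, 2f9dac4, 4bfcf4c, 87f6942, 8ee7c92, 9600d64, b25ddfb, b4b5c3f, c1e1c64} — 9.
Only in a15c767's history (behind): {} — 0.

9 ahead, 0 behind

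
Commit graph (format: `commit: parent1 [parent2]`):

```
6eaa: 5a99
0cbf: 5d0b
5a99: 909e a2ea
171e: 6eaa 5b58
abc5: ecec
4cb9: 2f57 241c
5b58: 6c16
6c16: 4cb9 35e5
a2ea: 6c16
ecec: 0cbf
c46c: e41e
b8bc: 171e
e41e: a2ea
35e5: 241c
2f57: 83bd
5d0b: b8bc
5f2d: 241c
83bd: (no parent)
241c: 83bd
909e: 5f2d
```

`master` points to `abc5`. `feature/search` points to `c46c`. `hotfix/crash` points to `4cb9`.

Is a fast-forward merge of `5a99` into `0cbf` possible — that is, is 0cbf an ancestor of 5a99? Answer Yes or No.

No

A fast-forward from 0cbf to 5a99 is possible iff 0cbf is an ancestor of 5a99.
Ancestors of 5a99: {241c, 2f57, 35e5, 4cb9, 5a99, 5f2d, 6c16, 83bd, 909e, a2ea}.
0cbf is not among them, so fast-forward is not possible.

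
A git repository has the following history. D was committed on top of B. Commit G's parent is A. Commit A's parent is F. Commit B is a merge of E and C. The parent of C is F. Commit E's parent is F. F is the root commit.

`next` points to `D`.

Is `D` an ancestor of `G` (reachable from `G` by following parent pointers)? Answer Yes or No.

Ancestors of G: {A, F, G}.
D is not in that set, so it is not an ancestor of G.

No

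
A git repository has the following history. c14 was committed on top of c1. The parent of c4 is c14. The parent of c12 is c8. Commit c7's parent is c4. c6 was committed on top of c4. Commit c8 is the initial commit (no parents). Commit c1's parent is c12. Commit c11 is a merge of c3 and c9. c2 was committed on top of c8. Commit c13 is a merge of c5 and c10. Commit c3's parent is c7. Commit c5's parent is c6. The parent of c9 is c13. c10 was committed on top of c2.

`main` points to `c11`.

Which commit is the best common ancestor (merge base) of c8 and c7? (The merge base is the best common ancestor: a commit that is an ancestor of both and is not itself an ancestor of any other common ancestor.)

c8

Ancestors of c8: {c8}.
Ancestors of c7: {c1, c12, c14, c4, c7, c8}.
Common ancestors: {c8}.
The only common ancestor is c8, so it is the merge base.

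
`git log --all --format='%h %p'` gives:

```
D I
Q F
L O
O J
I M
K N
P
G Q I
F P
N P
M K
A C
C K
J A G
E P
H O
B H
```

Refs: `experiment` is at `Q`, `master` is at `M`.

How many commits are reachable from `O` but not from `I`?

7

Reachable from O: {A, C, F, G, I, J, K, M, N, O, P, Q}.
Reachable from I: {I, K, M, N, P}.
In O's history but not I's: {A, C, F, G, J, O, Q} — 7 commits.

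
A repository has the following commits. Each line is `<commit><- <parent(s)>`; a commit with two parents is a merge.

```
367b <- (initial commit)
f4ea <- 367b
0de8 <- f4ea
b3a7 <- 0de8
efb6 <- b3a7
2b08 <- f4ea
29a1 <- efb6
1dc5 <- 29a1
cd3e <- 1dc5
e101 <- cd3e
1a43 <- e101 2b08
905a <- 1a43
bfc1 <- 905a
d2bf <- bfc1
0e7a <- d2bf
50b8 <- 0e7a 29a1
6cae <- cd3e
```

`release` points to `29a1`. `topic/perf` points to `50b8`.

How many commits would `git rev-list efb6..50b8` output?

Reachable from 50b8: {0de8, 0e7a, 1a43, 1dc5, 29a1, 2b08, 367b, 50b8, 905a, b3a7, bfc1, cd3e, d2bf, e101, efb6, f4ea}.
Reachable from efb6: {0de8, 367b, b3a7, efb6, f4ea}.
In 50b8's history but not efb6's: {0e7a, 1a43, 1dc5, 29a1, 2b08, 50b8, 905a, bfc1, cd3e, d2bf, e101} — 11 commits.

11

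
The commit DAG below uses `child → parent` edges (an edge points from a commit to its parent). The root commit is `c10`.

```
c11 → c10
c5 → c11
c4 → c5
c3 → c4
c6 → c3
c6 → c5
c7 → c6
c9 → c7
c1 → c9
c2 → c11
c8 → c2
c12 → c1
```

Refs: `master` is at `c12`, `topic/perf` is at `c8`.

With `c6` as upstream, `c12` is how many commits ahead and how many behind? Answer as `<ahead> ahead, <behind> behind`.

Reachable from c12: {c1, c10, c11, c12, c3, c4, c5, c6, c7, c9}.
Reachable from c6: {c10, c11, c3, c4, c5, c6}.
Only in c12's history (ahead): {c1, c12, c7, c9} — 4.
Only in c6's history (behind): {} — 0.

4 ahead, 0 behind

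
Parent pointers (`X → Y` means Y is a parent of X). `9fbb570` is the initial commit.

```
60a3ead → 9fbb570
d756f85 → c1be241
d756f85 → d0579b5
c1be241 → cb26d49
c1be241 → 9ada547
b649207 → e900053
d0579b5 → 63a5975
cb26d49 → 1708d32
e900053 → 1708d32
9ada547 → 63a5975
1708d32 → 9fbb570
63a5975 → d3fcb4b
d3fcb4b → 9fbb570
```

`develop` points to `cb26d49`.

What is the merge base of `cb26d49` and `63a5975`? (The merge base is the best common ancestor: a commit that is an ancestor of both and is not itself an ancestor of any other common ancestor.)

Ancestors of cb26d49: {1708d32, 9fbb570, cb26d49}.
Ancestors of 63a5975: {63a5975, 9fbb570, d3fcb4b}.
Common ancestors: {9fbb570}.
The only common ancestor is 9fbb570, so it is the merge base.

9fbb570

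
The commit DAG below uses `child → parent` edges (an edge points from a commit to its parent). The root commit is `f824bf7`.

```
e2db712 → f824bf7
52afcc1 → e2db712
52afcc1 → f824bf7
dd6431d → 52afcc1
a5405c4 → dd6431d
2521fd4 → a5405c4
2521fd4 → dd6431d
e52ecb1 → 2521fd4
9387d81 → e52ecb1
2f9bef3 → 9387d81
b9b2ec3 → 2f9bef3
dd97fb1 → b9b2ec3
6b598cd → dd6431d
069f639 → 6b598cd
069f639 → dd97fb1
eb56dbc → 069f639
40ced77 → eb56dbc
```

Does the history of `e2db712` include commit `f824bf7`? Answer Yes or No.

Yes

Ancestors of e2db712 (commits reachable by following parents): {e2db712, f824bf7}.
f824bf7 is in that set, so it is an ancestor of e2db712.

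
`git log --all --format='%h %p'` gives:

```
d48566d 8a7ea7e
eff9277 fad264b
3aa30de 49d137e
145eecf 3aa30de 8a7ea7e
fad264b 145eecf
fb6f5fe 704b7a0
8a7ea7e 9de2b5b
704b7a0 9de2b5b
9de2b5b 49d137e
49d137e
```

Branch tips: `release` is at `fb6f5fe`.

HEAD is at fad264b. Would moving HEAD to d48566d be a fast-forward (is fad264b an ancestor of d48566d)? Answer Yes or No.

A fast-forward from fad264b to d48566d is possible iff fad264b is an ancestor of d48566d.
Ancestors of d48566d: {49d137e, 8a7ea7e, 9de2b5b, d48566d}.
fad264b is not among them, so fast-forward is not possible.

No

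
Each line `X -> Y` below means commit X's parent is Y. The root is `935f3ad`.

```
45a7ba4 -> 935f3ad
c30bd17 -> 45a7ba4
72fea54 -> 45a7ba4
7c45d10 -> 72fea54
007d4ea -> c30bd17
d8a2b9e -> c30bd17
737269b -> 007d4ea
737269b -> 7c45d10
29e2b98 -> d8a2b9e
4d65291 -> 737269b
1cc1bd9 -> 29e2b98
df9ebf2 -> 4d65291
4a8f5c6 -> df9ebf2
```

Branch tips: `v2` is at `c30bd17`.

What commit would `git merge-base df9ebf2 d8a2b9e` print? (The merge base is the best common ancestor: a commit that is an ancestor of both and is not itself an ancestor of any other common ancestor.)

c30bd17

Ancestors of df9ebf2: {007d4ea, 45a7ba4, 4d65291, 72fea54, 737269b, 7c45d10, 935f3ad, c30bd17, df9ebf2}.
Ancestors of d8a2b9e: {45a7ba4, 935f3ad, c30bd17, d8a2b9e}.
Common ancestors: {45a7ba4, 935f3ad, c30bd17}.
Among these, c30bd17 is not an ancestor of any other common ancestor — it is the merge base.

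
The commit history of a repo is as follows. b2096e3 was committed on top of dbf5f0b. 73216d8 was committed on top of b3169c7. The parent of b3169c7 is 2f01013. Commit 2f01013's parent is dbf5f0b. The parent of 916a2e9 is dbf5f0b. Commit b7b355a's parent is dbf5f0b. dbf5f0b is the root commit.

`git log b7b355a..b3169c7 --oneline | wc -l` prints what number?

2

Reachable from b3169c7: {2f01013, b3169c7, dbf5f0b}.
Reachable from b7b355a: {b7b355a, dbf5f0b}.
In b3169c7's history but not b7b355a's: {2f01013, b3169c7} — 2 commits.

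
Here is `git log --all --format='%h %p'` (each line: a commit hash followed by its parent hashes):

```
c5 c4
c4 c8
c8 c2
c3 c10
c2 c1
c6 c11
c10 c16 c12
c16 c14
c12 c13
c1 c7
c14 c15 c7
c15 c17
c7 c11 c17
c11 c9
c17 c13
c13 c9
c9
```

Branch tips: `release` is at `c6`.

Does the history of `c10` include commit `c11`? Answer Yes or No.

Ancestors of c10 (commits reachable by following parents): {c10, c11, c12, c13, c14, c15, c16, c17, c7, c9}.
c11 is in that set, so it is an ancestor of c10.

Yes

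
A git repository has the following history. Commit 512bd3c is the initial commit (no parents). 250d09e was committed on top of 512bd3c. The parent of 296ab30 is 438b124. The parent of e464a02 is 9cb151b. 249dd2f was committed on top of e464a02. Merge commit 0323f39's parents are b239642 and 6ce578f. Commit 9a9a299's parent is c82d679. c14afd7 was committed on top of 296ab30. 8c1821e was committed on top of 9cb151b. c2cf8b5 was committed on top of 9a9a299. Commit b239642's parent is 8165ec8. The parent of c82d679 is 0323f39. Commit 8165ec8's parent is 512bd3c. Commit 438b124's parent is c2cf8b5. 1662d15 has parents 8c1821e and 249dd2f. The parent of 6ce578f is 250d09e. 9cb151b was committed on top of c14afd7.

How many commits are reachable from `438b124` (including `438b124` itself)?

10

Walking parent pointers from 438b124: reachable set = {0323f39, 250d09e, 438b124, 512bd3c, 6ce578f, 8165ec8, 9a9a299, b239642, c2cf8b5, c82d679}.
That is 10 commits.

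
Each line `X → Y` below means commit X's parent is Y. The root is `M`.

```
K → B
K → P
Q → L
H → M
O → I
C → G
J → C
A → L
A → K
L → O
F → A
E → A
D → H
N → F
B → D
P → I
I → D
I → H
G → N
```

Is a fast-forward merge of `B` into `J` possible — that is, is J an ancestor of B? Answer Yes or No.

A fast-forward from J to B is possible iff J is an ancestor of B.
Ancestors of B: {B, D, H, M}.
J is not among them, so fast-forward is not possible.

No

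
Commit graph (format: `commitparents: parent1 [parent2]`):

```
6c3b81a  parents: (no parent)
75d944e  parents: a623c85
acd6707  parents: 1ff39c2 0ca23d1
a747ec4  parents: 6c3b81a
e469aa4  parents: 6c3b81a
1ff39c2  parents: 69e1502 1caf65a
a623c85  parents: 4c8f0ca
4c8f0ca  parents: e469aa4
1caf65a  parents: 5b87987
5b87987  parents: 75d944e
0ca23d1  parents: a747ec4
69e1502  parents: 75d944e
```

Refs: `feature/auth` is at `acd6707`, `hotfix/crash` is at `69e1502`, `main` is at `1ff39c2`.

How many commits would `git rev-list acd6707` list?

Walking parent pointers from acd6707: reachable set = {0ca23d1, 1caf65a, 1ff39c2, 4c8f0ca, 5b87987, 69e1502, 6c3b81a, 75d944e, a623c85, a747ec4, acd6707, e469aa4}.
That is 12 commits.

12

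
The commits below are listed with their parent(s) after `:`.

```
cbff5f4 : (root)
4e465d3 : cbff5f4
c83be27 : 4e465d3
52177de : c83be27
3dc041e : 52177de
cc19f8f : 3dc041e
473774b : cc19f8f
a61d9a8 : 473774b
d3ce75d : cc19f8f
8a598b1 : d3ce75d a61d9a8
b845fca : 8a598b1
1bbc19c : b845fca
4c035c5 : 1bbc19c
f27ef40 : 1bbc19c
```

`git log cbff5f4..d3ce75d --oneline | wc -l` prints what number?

6

Reachable from d3ce75d: {3dc041e, 4e465d3, 52177de, c83be27, cbff5f4, cc19f8f, d3ce75d}.
Reachable from cbff5f4: {cbff5f4}.
In d3ce75d's history but not cbff5f4's: {3dc041e, 4e465d3, 52177de, c83be27, cc19f8f, d3ce75d} — 6 commits.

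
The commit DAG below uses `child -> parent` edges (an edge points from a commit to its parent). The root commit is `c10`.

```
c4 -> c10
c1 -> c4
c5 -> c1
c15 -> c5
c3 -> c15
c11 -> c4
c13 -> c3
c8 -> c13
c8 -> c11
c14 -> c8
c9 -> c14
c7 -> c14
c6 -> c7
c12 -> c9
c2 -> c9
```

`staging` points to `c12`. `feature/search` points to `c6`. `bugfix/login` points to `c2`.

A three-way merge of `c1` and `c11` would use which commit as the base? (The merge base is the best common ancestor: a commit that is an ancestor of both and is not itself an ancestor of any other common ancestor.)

Ancestors of c1: {c1, c10, c4}.
Ancestors of c11: {c10, c11, c4}.
Common ancestors: {c10, c4}.
Among these, c4 is not an ancestor of any other common ancestor — it is the merge base.

c4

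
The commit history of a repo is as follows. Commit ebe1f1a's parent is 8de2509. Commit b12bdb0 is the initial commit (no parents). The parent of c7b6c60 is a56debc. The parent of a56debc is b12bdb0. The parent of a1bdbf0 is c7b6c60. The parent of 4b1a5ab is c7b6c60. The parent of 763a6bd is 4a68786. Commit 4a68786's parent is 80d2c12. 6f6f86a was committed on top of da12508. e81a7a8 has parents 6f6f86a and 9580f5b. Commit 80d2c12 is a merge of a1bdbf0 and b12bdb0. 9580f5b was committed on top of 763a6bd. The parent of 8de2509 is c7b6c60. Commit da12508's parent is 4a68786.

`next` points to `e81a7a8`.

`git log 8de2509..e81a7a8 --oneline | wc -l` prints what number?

Reachable from e81a7a8: {4a68786, 6f6f86a, 763a6bd, 80d2c12, 9580f5b, a1bdbf0, a56debc, b12bdb0, c7b6c60, da12508, e81a7a8}.
Reachable from 8de2509: {8de2509, a56debc, b12bdb0, c7b6c60}.
In e81a7a8's history but not 8de2509's: {4a68786, 6f6f86a, 763a6bd, 80d2c12, 9580f5b, a1bdbf0, da12508, e81a7a8} — 8 commits.

8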